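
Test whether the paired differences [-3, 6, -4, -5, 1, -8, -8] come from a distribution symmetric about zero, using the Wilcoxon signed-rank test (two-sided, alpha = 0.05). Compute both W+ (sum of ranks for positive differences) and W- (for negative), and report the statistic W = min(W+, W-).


Step 1: Drop any zero differences (none here) and take |d_i|.
|d| = [3, 6, 4, 5, 1, 8, 8]
Step 2: Midrank |d_i| (ties get averaged ranks).
ranks: |3|->2, |6|->5, |4|->3, |5|->4, |1|->1, |8|->6.5, |8|->6.5
Step 3: Attach original signs; sum ranks with positive sign and with negative sign.
W+ = 5 + 1 = 6
W- = 2 + 3 + 4 + 6.5 + 6.5 = 22
(Check: W+ + W- = 28 should equal n(n+1)/2 = 28.)
Step 4: Test statistic W = min(W+, W-) = 6.
Step 5: Ties in |d|, so use the tie-corrected normal approximation.
        E[W] = n(n+1)/4 = 7*8/4 = 14.
        Tie groups: |d|=8 (t=2); sum(t^3 - t) = 6.
        Var[W] = n(n+1)(2n+1)/24 - sum(t^3-t)/48 = 840/24 - 6/48 = 34.875.
        z = (W - E[W]) / sqrt(Var[W]) = (6 - 14) / 5.9055 = -1.3547.
        Two-sided p = 2*Phi(z) = 0.175523.
Step 6: alpha = 0.05. fail to reject H0.

W+ = 6, W- = 22, W = min = 6, p = 0.175523, fail to reject H0.


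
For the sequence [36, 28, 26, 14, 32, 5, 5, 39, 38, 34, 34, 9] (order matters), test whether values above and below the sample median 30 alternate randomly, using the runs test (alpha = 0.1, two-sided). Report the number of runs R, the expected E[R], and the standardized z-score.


Step 1: Compute median = 30; label A = above, B = below.
Labels in order: ABBBABBAAAAB  (n_A = 6, n_B = 6)
Step 2: Count runs R = 6.
Step 3: Under H0 (random ordering), E[R] = 2*n_A*n_B/(n_A+n_B) + 1 = 2*6*6/12 + 1 = 7.0000.
        Var[R] = 2*n_A*n_B*(2*n_A*n_B - n_A - n_B) / ((n_A+n_B)^2 * (n_A+n_B-1)) = 4320/1584 = 2.7273.
        SD[R] = 1.6514.
Step 4: Continuity-corrected z = (R + 0.5 - E[R]) / SD[R] = (6 + 0.5 - 7.0000) / 1.6514 = -0.3028.
Step 5: Two-sided p-value via normal approximation = 2*(1 - Phi(|z|)) = 0.762069.
Step 6: alpha = 0.1. fail to reject H0.

R = 6, z = -0.3028, p = 0.762069, fail to reject H0.


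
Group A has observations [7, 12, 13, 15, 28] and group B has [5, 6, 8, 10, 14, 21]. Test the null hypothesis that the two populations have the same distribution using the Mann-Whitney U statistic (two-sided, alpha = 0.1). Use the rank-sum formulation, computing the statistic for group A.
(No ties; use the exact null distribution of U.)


Step 1: Combine and sort all 11 observations; assign midranks.
sorted (value, group): (5,Y), (6,Y), (7,X), (8,Y), (10,Y), (12,X), (13,X), (14,Y), (15,X), (21,Y), (28,X)
ranks: 5->1, 6->2, 7->3, 8->4, 10->5, 12->6, 13->7, 14->8, 15->9, 21->10, 28->11
Step 2: Rank sum for X: R1 = 3 + 6 + 7 + 9 + 11 = 36.
Step 3: U_X = R1 - n1(n1+1)/2 = 36 - 5*6/2 = 36 - 15 = 21.
       U_Y = n1*n2 - U_X = 30 - 21 = 9.
Step 4: No ties, so the exact null distribution of U (based on enumerating the C(11,5) = 462 equally likely rank assignments) gives the two-sided p-value.
Step 5: p-value = 0.329004; compare to alpha = 0.1. fail to reject H0.

U_X = 21, p = 0.329004, fail to reject H0 at alpha = 0.1.


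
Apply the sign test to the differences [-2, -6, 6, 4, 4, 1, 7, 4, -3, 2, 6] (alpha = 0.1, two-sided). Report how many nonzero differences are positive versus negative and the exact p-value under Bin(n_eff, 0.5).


Step 1: Discard zero differences. Original n = 11; n_eff = number of nonzero differences = 11.
Nonzero differences (with sign): -2, -6, +6, +4, +4, +1, +7, +4, -3, +2, +6
Step 2: Count signs: positive = 8, negative = 3.
Step 3: Under H0: P(positive) = 0.5, so the number of positives S ~ Bin(11, 0.5).
Step 4: Two-sided exact p-value = sum of Bin(11,0.5) probabilities at or below the observed probability = 0.226562.
Step 5: alpha = 0.1. fail to reject H0.

n_eff = 11, pos = 8, neg = 3, p = 0.226562, fail to reject H0.


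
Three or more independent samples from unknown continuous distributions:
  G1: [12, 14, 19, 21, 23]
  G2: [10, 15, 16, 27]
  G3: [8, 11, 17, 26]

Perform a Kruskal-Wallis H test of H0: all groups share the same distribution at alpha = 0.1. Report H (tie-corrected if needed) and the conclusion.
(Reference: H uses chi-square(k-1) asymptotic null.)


Step 1: Combine all N = 13 observations and assign midranks.
sorted (value, group, rank): (8,G3,1), (10,G2,2), (11,G3,3), (12,G1,4), (14,G1,5), (15,G2,6), (16,G2,7), (17,G3,8), (19,G1,9), (21,G1,10), (23,G1,11), (26,G3,12), (27,G2,13)
Step 2: Sum ranks within each group.
R_1 = 39 (n_1 = 5)
R_2 = 28 (n_2 = 4)
R_3 = 24 (n_3 = 4)
Step 3: H = 12/(N(N+1)) * sum(R_i^2/n_i) - 3(N+1)
     = 12/(13*14) * (39^2/5 + 28^2/4 + 24^2/4) - 3*14
     = 0.065934 * 644.2 - 42
     = 0.474725.
Step 4: No ties, so H is used without correction.
Step 5: Under H0, H ~ chi^2(2); p-value = 0.788705.
Step 6: alpha = 0.1. fail to reject H0.

H = 0.4747, df = 2, p = 0.788705, fail to reject H0.


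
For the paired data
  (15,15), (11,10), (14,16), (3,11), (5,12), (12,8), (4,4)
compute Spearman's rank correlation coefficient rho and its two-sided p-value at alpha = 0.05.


Step 1: Rank x and y separately (midranks; no ties here).
rank(x): 15->7, 11->4, 14->6, 3->1, 5->3, 12->5, 4->2
rank(y): 15->6, 10->3, 16->7, 11->4, 12->5, 8->2, 4->1
Step 2: d_i = R_x(i) - R_y(i); compute d_i^2.
  (7-6)^2=1, (4-3)^2=1, (6-7)^2=1, (1-4)^2=9, (3-5)^2=4, (5-2)^2=9, (2-1)^2=1
sum(d^2) = 26.
Step 3: rho = 1 - 6*26 / (7*(7^2 - 1)) = 1 - 156/336 = 0.535714.
Step 4: Under H0, t = rho * sqrt((n-2)/(1-rho^2)) = 1.4186 ~ t(5).
Step 5: Two-sided p-value from the t-distribution with 5 df = 0.215217.
Step 6: alpha = 0.05. fail to reject H0.

rho = 0.5357, p = 0.215217, fail to reject H0 at alpha = 0.05.


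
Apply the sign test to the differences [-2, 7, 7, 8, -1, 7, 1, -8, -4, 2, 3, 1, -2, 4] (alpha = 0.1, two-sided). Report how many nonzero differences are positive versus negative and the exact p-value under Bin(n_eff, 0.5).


Step 1: Discard zero differences. Original n = 14; n_eff = number of nonzero differences = 14.
Nonzero differences (with sign): -2, +7, +7, +8, -1, +7, +1, -8, -4, +2, +3, +1, -2, +4
Step 2: Count signs: positive = 9, negative = 5.
Step 3: Under H0: P(positive) = 0.5, so the number of positives S ~ Bin(14, 0.5).
Step 4: Two-sided exact p-value = sum of Bin(14,0.5) probabilities at or below the observed probability = 0.423950.
Step 5: alpha = 0.1. fail to reject H0.

n_eff = 14, pos = 9, neg = 5, p = 0.423950, fail to reject H0.


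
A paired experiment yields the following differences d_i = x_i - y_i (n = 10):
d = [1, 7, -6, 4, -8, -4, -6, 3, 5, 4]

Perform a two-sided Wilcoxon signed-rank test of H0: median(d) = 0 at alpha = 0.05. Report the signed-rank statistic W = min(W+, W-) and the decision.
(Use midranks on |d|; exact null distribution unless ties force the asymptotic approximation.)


Step 1: Drop any zero differences (none here) and take |d_i|.
|d| = [1, 7, 6, 4, 8, 4, 6, 3, 5, 4]
Step 2: Midrank |d_i| (ties get averaged ranks).
ranks: |1|->1, |7|->9, |6|->7.5, |4|->4, |8|->10, |4|->4, |6|->7.5, |3|->2, |5|->6, |4|->4
Step 3: Attach original signs; sum ranks with positive sign and with negative sign.
W+ = 1 + 9 + 4 + 2 + 6 + 4 = 26
W- = 7.5 + 10 + 4 + 7.5 = 29
(Check: W+ + W- = 55 should equal n(n+1)/2 = 55.)
Step 4: Test statistic W = min(W+, W-) = 26.
Step 5: Ties in |d|, so use the tie-corrected normal approximation.
        E[W] = n(n+1)/4 = 10*11/4 = 27.5.
        Tie groups: |d|=4 (t=3), |d|=6 (t=2); sum(t^3 - t) = 30.
        Var[W] = n(n+1)(2n+1)/24 - sum(t^3-t)/48 = 2310/24 - 30/48 = 95.625.
        z = (W - E[W]) / sqrt(Var[W]) = (26 - 27.5) / 9.7788 = -0.1534.
        Two-sided p = 2*Phi(z) = 0.878088.
Step 6: alpha = 0.05. fail to reject H0.

W+ = 26, W- = 29, W = min = 26, p = 0.878088, fail to reject H0.


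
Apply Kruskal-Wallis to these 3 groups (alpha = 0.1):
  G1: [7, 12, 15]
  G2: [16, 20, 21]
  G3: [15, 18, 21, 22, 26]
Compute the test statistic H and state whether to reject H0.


Step 1: Combine all N = 11 observations and assign midranks.
sorted (value, group, rank): (7,G1,1), (12,G1,2), (15,G1,3.5), (15,G3,3.5), (16,G2,5), (18,G3,6), (20,G2,7), (21,G2,8.5), (21,G3,8.5), (22,G3,10), (26,G3,11)
Step 2: Sum ranks within each group.
R_1 = 6.5 (n_1 = 3)
R_2 = 20.5 (n_2 = 3)
R_3 = 39 (n_3 = 5)
Step 3: H = 12/(N(N+1)) * sum(R_i^2/n_i) - 3(N+1)
     = 12/(11*12) * (6.5^2/3 + 20.5^2/3 + 39^2/5) - 3*12
     = 0.090909 * 458.367 - 36
     = 5.669697.
Step 4: Ties present; correction factor C = 1 - 12/(11^3 - 11) = 0.990909. Corrected H = 5.669697 / 0.990909 = 5.721713.
Step 5: Under H0, H ~ chi^2(2); p-value = 0.057220.
Step 6: alpha = 0.1. reject H0.

H = 5.7217, df = 2, p = 0.057220, reject H0.


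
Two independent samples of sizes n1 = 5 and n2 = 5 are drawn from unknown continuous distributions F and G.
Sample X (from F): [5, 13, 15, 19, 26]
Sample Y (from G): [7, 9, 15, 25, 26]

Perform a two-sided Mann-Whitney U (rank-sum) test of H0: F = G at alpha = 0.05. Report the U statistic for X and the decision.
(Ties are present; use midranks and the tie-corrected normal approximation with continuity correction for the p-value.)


Step 1: Combine and sort all 10 observations; assign midranks.
sorted (value, group): (5,X), (7,Y), (9,Y), (13,X), (15,X), (15,Y), (19,X), (25,Y), (26,X), (26,Y)
ranks: 5->1, 7->2, 9->3, 13->4, 15->5.5, 15->5.5, 19->7, 25->8, 26->9.5, 26->9.5
Step 2: Rank sum for X: R1 = 1 + 4 + 5.5 + 7 + 9.5 = 27.
Step 3: U_X = R1 - n1(n1+1)/2 = 27 - 5*6/2 = 27 - 15 = 12.
       U_Y = n1*n2 - U_X = 25 - 12 = 13.
Step 4: Ties are present, so use the tie-corrected normal approximation (with continuity correction) for the p-value.
Step 5: p-value = 1.000000; compare to alpha = 0.05. fail to reject H0.

U_X = 12, p = 1.000000, fail to reject H0 at alpha = 0.05.


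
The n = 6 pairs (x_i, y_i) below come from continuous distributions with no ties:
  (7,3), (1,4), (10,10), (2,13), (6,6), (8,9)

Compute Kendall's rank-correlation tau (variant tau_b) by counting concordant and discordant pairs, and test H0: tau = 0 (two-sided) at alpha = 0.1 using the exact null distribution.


Step 1: Enumerate the 15 unordered pairs (i,j) with i<j and classify each by sign(x_j-x_i) * sign(y_j-y_i).
  (1,2):dx=-6,dy=+1->D; (1,3):dx=+3,dy=+7->C; (1,4):dx=-5,dy=+10->D; (1,5):dx=-1,dy=+3->D
  (1,6):dx=+1,dy=+6->C; (2,3):dx=+9,dy=+6->C; (2,4):dx=+1,dy=+9->C; (2,5):dx=+5,dy=+2->C
  (2,6):dx=+7,dy=+5->C; (3,4):dx=-8,dy=+3->D; (3,5):dx=-4,dy=-4->C; (3,6):dx=-2,dy=-1->C
  (4,5):dx=+4,dy=-7->D; (4,6):dx=+6,dy=-4->D; (5,6):dx=+2,dy=+3->C
Step 2: C = 9, D = 6, total pairs = 15.
Step 3: tau = (C - D)/(n(n-1)/2) = (9 - 6)/15 = 0.200000.
Step 4: Exact two-sided p-value (enumerate n! = 720 permutations of y under H0): p = 0.719444.
Step 5: alpha = 0.1. fail to reject H0.

tau_b = 0.2000 (C=9, D=6), p = 0.719444, fail to reject H0.


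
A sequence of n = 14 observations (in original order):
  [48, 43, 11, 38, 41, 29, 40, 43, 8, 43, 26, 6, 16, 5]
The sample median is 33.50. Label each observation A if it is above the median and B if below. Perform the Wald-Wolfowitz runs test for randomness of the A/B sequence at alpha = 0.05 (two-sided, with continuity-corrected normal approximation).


Step 1: Compute median = 33.50; label A = above, B = below.
Labels in order: AABAABAABABBBB  (n_A = 7, n_B = 7)
Step 2: Count runs R = 8.
Step 3: Under H0 (random ordering), E[R] = 2*n_A*n_B/(n_A+n_B) + 1 = 2*7*7/14 + 1 = 8.0000.
        Var[R] = 2*n_A*n_B*(2*n_A*n_B - n_A - n_B) / ((n_A+n_B)^2 * (n_A+n_B-1)) = 8232/2548 = 3.2308.
        SD[R] = 1.7974.
Step 4: R = E[R], so z = 0 with no continuity correction.
Step 5: Two-sided p-value via normal approximation = 2*(1 - Phi(|z|)) = 1.000000.
Step 6: alpha = 0.05. fail to reject H0.

R = 8, z = 0.0000, p = 1.000000, fail to reject H0.


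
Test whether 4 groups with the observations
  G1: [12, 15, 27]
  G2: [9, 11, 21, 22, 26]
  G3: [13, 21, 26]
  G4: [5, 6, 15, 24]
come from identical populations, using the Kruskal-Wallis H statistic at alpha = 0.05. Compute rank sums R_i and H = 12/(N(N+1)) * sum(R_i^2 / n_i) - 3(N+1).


Step 1: Combine all N = 15 observations and assign midranks.
sorted (value, group, rank): (5,G4,1), (6,G4,2), (9,G2,3), (11,G2,4), (12,G1,5), (13,G3,6), (15,G1,7.5), (15,G4,7.5), (21,G2,9.5), (21,G3,9.5), (22,G2,11), (24,G4,12), (26,G2,13.5), (26,G3,13.5), (27,G1,15)
Step 2: Sum ranks within each group.
R_1 = 27.5 (n_1 = 3)
R_2 = 41 (n_2 = 5)
R_3 = 29 (n_3 = 3)
R_4 = 22.5 (n_4 = 4)
Step 3: H = 12/(N(N+1)) * sum(R_i^2/n_i) - 3(N+1)
     = 12/(15*16) * (27.5^2/3 + 41^2/5 + 29^2/3 + 22.5^2/4) - 3*16
     = 0.050000 * 995.179 - 48
     = 1.758958.
Step 4: Ties present; correction factor C = 1 - 18/(15^3 - 15) = 0.994643. Corrected H = 1.758958 / 0.994643 = 1.768432.
Step 5: Under H0, H ~ chi^2(3); p-value = 0.621828.
Step 6: alpha = 0.05. fail to reject H0.

H = 1.7684, df = 3, p = 0.621828, fail to reject H0.


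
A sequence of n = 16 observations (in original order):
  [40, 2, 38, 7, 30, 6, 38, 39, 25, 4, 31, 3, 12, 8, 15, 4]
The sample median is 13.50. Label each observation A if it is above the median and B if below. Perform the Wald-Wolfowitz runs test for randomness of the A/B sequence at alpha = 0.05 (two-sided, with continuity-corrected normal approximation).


Step 1: Compute median = 13.50; label A = above, B = below.
Labels in order: ABABABAAABABBBAB  (n_A = 8, n_B = 8)
Step 2: Count runs R = 12.
Step 3: Under H0 (random ordering), E[R] = 2*n_A*n_B/(n_A+n_B) + 1 = 2*8*8/16 + 1 = 9.0000.
        Var[R] = 2*n_A*n_B*(2*n_A*n_B - n_A - n_B) / ((n_A+n_B)^2 * (n_A+n_B-1)) = 14336/3840 = 3.7333.
        SD[R] = 1.9322.
Step 4: Continuity-corrected z = (R - 0.5 - E[R]) / SD[R] = (12 - 0.5 - 9.0000) / 1.9322 = 1.2939.
Step 5: Two-sided p-value via normal approximation = 2*(1 - Phi(|z|)) = 0.195709.
Step 6: alpha = 0.05. fail to reject H0.

R = 12, z = 1.2939, p = 0.195709, fail to reject H0.


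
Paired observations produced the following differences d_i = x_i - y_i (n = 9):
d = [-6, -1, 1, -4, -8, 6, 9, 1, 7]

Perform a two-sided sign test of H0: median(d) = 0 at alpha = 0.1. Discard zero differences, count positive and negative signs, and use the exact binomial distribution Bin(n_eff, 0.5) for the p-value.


Step 1: Discard zero differences. Original n = 9; n_eff = number of nonzero differences = 9.
Nonzero differences (with sign): -6, -1, +1, -4, -8, +6, +9, +1, +7
Step 2: Count signs: positive = 5, negative = 4.
Step 3: Under H0: P(positive) = 0.5, so the number of positives S ~ Bin(9, 0.5).
Step 4: Two-sided exact p-value = sum of Bin(9,0.5) probabilities at or below the observed probability = 1.000000.
Step 5: alpha = 0.1. fail to reject H0.

n_eff = 9, pos = 5, neg = 4, p = 1.000000, fail to reject H0.


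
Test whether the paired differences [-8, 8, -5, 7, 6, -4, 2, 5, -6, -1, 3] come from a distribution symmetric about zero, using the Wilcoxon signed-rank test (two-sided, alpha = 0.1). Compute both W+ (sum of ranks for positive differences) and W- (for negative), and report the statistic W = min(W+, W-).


Step 1: Drop any zero differences (none here) and take |d_i|.
|d| = [8, 8, 5, 7, 6, 4, 2, 5, 6, 1, 3]
Step 2: Midrank |d_i| (ties get averaged ranks).
ranks: |8|->10.5, |8|->10.5, |5|->5.5, |7|->9, |6|->7.5, |4|->4, |2|->2, |5|->5.5, |6|->7.5, |1|->1, |3|->3
Step 3: Attach original signs; sum ranks with positive sign and with negative sign.
W+ = 10.5 + 9 + 7.5 + 2 + 5.5 + 3 = 37.5
W- = 10.5 + 5.5 + 4 + 7.5 + 1 = 28.5
(Check: W+ + W- = 66 should equal n(n+1)/2 = 66.)
Step 4: Test statistic W = min(W+, W-) = 28.5.
Step 5: Ties in |d|, so use the tie-corrected normal approximation.
        E[W] = n(n+1)/4 = 11*12/4 = 33.
        Tie groups: |d|=5 (t=2), |d|=6 (t=2), |d|=8 (t=2); sum(t^3 - t) = 18.
        Var[W] = n(n+1)(2n+1)/24 - sum(t^3-t)/48 = 3036/24 - 18/48 = 126.125.
        z = (W - E[W]) / sqrt(Var[W]) = (28.5 - 33) / 11.2305 = -0.4007.
        Two-sided p = 2*Phi(z) = 0.688646.
Step 6: alpha = 0.1. fail to reject H0.

W+ = 37.5, W- = 28.5, W = min = 28.5, p = 0.688646, fail to reject H0.


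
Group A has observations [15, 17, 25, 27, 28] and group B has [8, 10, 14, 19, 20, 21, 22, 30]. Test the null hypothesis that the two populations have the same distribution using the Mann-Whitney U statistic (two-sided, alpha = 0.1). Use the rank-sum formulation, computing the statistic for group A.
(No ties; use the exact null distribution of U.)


Step 1: Combine and sort all 13 observations; assign midranks.
sorted (value, group): (8,Y), (10,Y), (14,Y), (15,X), (17,X), (19,Y), (20,Y), (21,Y), (22,Y), (25,X), (27,X), (28,X), (30,Y)
ranks: 8->1, 10->2, 14->3, 15->4, 17->5, 19->6, 20->7, 21->8, 22->9, 25->10, 27->11, 28->12, 30->13
Step 2: Rank sum for X: R1 = 4 + 5 + 10 + 11 + 12 = 42.
Step 3: U_X = R1 - n1(n1+1)/2 = 42 - 5*6/2 = 42 - 15 = 27.
       U_Y = n1*n2 - U_X = 40 - 27 = 13.
Step 4: No ties, so the exact null distribution of U (based on enumerating the C(13,5) = 1287 equally likely rank assignments) gives the two-sided p-value.
Step 5: p-value = 0.354312; compare to alpha = 0.1. fail to reject H0.

U_X = 27, p = 0.354312, fail to reject H0 at alpha = 0.1.


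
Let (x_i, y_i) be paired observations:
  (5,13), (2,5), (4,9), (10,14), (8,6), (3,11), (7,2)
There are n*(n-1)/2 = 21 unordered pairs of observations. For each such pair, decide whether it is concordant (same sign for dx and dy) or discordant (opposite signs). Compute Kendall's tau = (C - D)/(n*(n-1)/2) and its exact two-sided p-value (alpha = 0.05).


Step 1: Enumerate the 21 unordered pairs (i,j) with i<j and classify each by sign(x_j-x_i) * sign(y_j-y_i).
  (1,2):dx=-3,dy=-8->C; (1,3):dx=-1,dy=-4->C; (1,4):dx=+5,dy=+1->C; (1,5):dx=+3,dy=-7->D
  (1,6):dx=-2,dy=-2->C; (1,7):dx=+2,dy=-11->D; (2,3):dx=+2,dy=+4->C; (2,4):dx=+8,dy=+9->C
  (2,5):dx=+6,dy=+1->C; (2,6):dx=+1,dy=+6->C; (2,7):dx=+5,dy=-3->D; (3,4):dx=+6,dy=+5->C
  (3,5):dx=+4,dy=-3->D; (3,6):dx=-1,dy=+2->D; (3,7):dx=+3,dy=-7->D; (4,5):dx=-2,dy=-8->C
  (4,6):dx=-7,dy=-3->C; (4,7):dx=-3,dy=-12->C; (5,6):dx=-5,dy=+5->D; (5,7):dx=-1,dy=-4->C
  (6,7):dx=+4,dy=-9->D
Step 2: C = 13, D = 8, total pairs = 21.
Step 3: tau = (C - D)/(n(n-1)/2) = (13 - 8)/21 = 0.238095.
Step 4: Exact two-sided p-value (enumerate n! = 5040 permutations of y under H0): p = 0.561905.
Step 5: alpha = 0.05. fail to reject H0.

tau_b = 0.2381 (C=13, D=8), p = 0.561905, fail to reject H0.


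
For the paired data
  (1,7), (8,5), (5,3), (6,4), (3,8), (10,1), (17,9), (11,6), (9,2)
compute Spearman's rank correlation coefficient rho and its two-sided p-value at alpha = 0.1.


Step 1: Rank x and y separately (midranks; no ties here).
rank(x): 1->1, 8->5, 5->3, 6->4, 3->2, 10->7, 17->9, 11->8, 9->6
rank(y): 7->7, 5->5, 3->3, 4->4, 8->8, 1->1, 9->9, 6->6, 2->2
Step 2: d_i = R_x(i) - R_y(i); compute d_i^2.
  (1-7)^2=36, (5-5)^2=0, (3-3)^2=0, (4-4)^2=0, (2-8)^2=36, (7-1)^2=36, (9-9)^2=0, (8-6)^2=4, (6-2)^2=16
sum(d^2) = 128.
Step 3: rho = 1 - 6*128 / (9*(9^2 - 1)) = 1 - 768/720 = -0.066667.
Step 4: Under H0, t = rho * sqrt((n-2)/(1-rho^2)) = -0.1768 ~ t(7).
Step 5: Two-sided p-value from the t-distribution with 7 df = 0.864690.
Step 6: alpha = 0.1. fail to reject H0.

rho = -0.0667, p = 0.864690, fail to reject H0 at alpha = 0.1.


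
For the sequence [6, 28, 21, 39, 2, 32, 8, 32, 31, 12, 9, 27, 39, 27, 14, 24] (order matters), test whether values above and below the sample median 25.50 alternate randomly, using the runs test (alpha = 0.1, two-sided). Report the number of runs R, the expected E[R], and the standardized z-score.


Step 1: Compute median = 25.50; label A = above, B = below.
Labels in order: BABABABAABBAAABB  (n_A = 8, n_B = 8)
Step 2: Count runs R = 11.
Step 3: Under H0 (random ordering), E[R] = 2*n_A*n_B/(n_A+n_B) + 1 = 2*8*8/16 + 1 = 9.0000.
        Var[R] = 2*n_A*n_B*(2*n_A*n_B - n_A - n_B) / ((n_A+n_B)^2 * (n_A+n_B-1)) = 14336/3840 = 3.7333.
        SD[R] = 1.9322.
Step 4: Continuity-corrected z = (R - 0.5 - E[R]) / SD[R] = (11 - 0.5 - 9.0000) / 1.9322 = 0.7763.
Step 5: Two-sided p-value via normal approximation = 2*(1 - Phi(|z|)) = 0.437558.
Step 6: alpha = 0.1. fail to reject H0.

R = 11, z = 0.7763, p = 0.437558, fail to reject H0.


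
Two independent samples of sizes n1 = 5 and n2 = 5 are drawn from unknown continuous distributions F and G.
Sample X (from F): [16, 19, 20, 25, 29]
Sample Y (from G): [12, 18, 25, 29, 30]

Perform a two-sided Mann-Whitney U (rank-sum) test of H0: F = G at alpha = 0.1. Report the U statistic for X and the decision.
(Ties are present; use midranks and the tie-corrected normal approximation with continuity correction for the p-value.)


Step 1: Combine and sort all 10 observations; assign midranks.
sorted (value, group): (12,Y), (16,X), (18,Y), (19,X), (20,X), (25,X), (25,Y), (29,X), (29,Y), (30,Y)
ranks: 12->1, 16->2, 18->3, 19->4, 20->5, 25->6.5, 25->6.5, 29->8.5, 29->8.5, 30->10
Step 2: Rank sum for X: R1 = 2 + 4 + 5 + 6.5 + 8.5 = 26.
Step 3: U_X = R1 - n1(n1+1)/2 = 26 - 5*6/2 = 26 - 15 = 11.
       U_Y = n1*n2 - U_X = 25 - 11 = 14.
Step 4: Ties are present, so use the tie-corrected normal approximation (with continuity correction) for the p-value.
Step 5: p-value = 0.833534; compare to alpha = 0.1. fail to reject H0.

U_X = 11, p = 0.833534, fail to reject H0 at alpha = 0.1.


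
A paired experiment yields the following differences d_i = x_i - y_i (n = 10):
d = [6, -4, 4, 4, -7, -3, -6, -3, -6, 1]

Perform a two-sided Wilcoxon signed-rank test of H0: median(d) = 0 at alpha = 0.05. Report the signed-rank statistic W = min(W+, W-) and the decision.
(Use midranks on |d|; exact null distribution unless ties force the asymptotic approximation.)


Step 1: Drop any zero differences (none here) and take |d_i|.
|d| = [6, 4, 4, 4, 7, 3, 6, 3, 6, 1]
Step 2: Midrank |d_i| (ties get averaged ranks).
ranks: |6|->8, |4|->5, |4|->5, |4|->5, |7|->10, |3|->2.5, |6|->8, |3|->2.5, |6|->8, |1|->1
Step 3: Attach original signs; sum ranks with positive sign and with negative sign.
W+ = 8 + 5 + 5 + 1 = 19
W- = 5 + 10 + 2.5 + 8 + 2.5 + 8 = 36
(Check: W+ + W- = 55 should equal n(n+1)/2 = 55.)
Step 4: Test statistic W = min(W+, W-) = 19.
Step 5: Ties in |d|, so use the tie-corrected normal approximation.
        E[W] = n(n+1)/4 = 10*11/4 = 27.5.
        Tie groups: |d|=3 (t=2), |d|=4 (t=3), |d|=6 (t=3); sum(t^3 - t) = 54.
        Var[W] = n(n+1)(2n+1)/24 - sum(t^3-t)/48 = 2310/24 - 54/48 = 95.125.
        z = (W - E[W]) / sqrt(Var[W]) = (19 - 27.5) / 9.7532 = -0.8715.
        Two-sided p = 2*Phi(z) = 0.383477.
Step 6: alpha = 0.05. fail to reject H0.

W+ = 19, W- = 36, W = min = 19, p = 0.383477, fail to reject H0.


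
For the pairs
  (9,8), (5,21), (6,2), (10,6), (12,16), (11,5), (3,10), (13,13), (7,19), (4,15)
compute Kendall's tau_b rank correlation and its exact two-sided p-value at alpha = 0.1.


Step 1: Enumerate the 45 unordered pairs (i,j) with i<j and classify each by sign(x_j-x_i) * sign(y_j-y_i).
  (1,2):dx=-4,dy=+13->D; (1,3):dx=-3,dy=-6->C; (1,4):dx=+1,dy=-2->D; (1,5):dx=+3,dy=+8->C
  (1,6):dx=+2,dy=-3->D; (1,7):dx=-6,dy=+2->D; (1,8):dx=+4,dy=+5->C; (1,9):dx=-2,dy=+11->D
  (1,10):dx=-5,dy=+7->D; (2,3):dx=+1,dy=-19->D; (2,4):dx=+5,dy=-15->D; (2,5):dx=+7,dy=-5->D
  (2,6):dx=+6,dy=-16->D; (2,7):dx=-2,dy=-11->C; (2,8):dx=+8,dy=-8->D; (2,9):dx=+2,dy=-2->D
  (2,10):dx=-1,dy=-6->C; (3,4):dx=+4,dy=+4->C; (3,5):dx=+6,dy=+14->C; (3,6):dx=+5,dy=+3->C
  (3,7):dx=-3,dy=+8->D; (3,8):dx=+7,dy=+11->C; (3,9):dx=+1,dy=+17->C; (3,10):dx=-2,dy=+13->D
  (4,5):dx=+2,dy=+10->C; (4,6):dx=+1,dy=-1->D; (4,7):dx=-7,dy=+4->D; (4,8):dx=+3,dy=+7->C
  (4,9):dx=-3,dy=+13->D; (4,10):dx=-6,dy=+9->D; (5,6):dx=-1,dy=-11->C; (5,7):dx=-9,dy=-6->C
  (5,8):dx=+1,dy=-3->D; (5,9):dx=-5,dy=+3->D; (5,10):dx=-8,dy=-1->C; (6,7):dx=-8,dy=+5->D
  (6,8):dx=+2,dy=+8->C; (6,9):dx=-4,dy=+14->D; (6,10):dx=-7,dy=+10->D; (7,8):dx=+10,dy=+3->C
  (7,9):dx=+4,dy=+9->C; (7,10):dx=+1,dy=+5->C; (8,9):dx=-6,dy=+6->D; (8,10):dx=-9,dy=+2->D
  (9,10):dx=-3,dy=-4->C
Step 2: C = 20, D = 25, total pairs = 45.
Step 3: tau = (C - D)/(n(n-1)/2) = (20 - 25)/45 = -0.111111.
Step 4: Exact two-sided p-value (enumerate n! = 3628800 permutations of y under H0): p = 0.727490.
Step 5: alpha = 0.1. fail to reject H0.

tau_b = -0.1111 (C=20, D=25), p = 0.727490, fail to reject H0.


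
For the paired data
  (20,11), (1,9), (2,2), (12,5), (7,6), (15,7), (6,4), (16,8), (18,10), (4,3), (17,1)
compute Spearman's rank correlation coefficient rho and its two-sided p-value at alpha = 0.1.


Step 1: Rank x and y separately (midranks; no ties here).
rank(x): 20->11, 1->1, 2->2, 12->6, 7->5, 15->7, 6->4, 16->8, 18->10, 4->3, 17->9
rank(y): 11->11, 9->9, 2->2, 5->5, 6->6, 7->7, 4->4, 8->8, 10->10, 3->3, 1->1
Step 2: d_i = R_x(i) - R_y(i); compute d_i^2.
  (11-11)^2=0, (1-9)^2=64, (2-2)^2=0, (6-5)^2=1, (5-6)^2=1, (7-7)^2=0, (4-4)^2=0, (8-8)^2=0, (10-10)^2=0, (3-3)^2=0, (9-1)^2=64
sum(d^2) = 130.
Step 3: rho = 1 - 6*130 / (11*(11^2 - 1)) = 1 - 780/1320 = 0.409091.
Step 4: Under H0, t = rho * sqrt((n-2)/(1-rho^2)) = 1.3450 ~ t(9).
Step 5: Two-sided p-value from the t-distribution with 9 df = 0.211545.
Step 6: alpha = 0.1. fail to reject H0.

rho = 0.4091, p = 0.211545, fail to reject H0 at alpha = 0.1.


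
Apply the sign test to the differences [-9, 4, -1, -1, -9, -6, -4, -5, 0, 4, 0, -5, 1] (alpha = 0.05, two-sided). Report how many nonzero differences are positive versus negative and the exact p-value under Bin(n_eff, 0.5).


Step 1: Discard zero differences. Original n = 13; n_eff = number of nonzero differences = 11.
Nonzero differences (with sign): -9, +4, -1, -1, -9, -6, -4, -5, +4, -5, +1
Step 2: Count signs: positive = 3, negative = 8.
Step 3: Under H0: P(positive) = 0.5, so the number of positives S ~ Bin(11, 0.5).
Step 4: Two-sided exact p-value = sum of Bin(11,0.5) probabilities at or below the observed probability = 0.226562.
Step 5: alpha = 0.05. fail to reject H0.

n_eff = 11, pos = 3, neg = 8, p = 0.226562, fail to reject H0.


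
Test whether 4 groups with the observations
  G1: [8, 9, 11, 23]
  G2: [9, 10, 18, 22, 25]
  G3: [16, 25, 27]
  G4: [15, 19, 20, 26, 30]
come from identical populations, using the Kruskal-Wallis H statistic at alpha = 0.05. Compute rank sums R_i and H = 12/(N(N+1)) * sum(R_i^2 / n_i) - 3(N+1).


Step 1: Combine all N = 17 observations and assign midranks.
sorted (value, group, rank): (8,G1,1), (9,G1,2.5), (9,G2,2.5), (10,G2,4), (11,G1,5), (15,G4,6), (16,G3,7), (18,G2,8), (19,G4,9), (20,G4,10), (22,G2,11), (23,G1,12), (25,G2,13.5), (25,G3,13.5), (26,G4,15), (27,G3,16), (30,G4,17)
Step 2: Sum ranks within each group.
R_1 = 20.5 (n_1 = 4)
R_2 = 39 (n_2 = 5)
R_3 = 36.5 (n_3 = 3)
R_4 = 57 (n_4 = 5)
Step 3: H = 12/(N(N+1)) * sum(R_i^2/n_i) - 3(N+1)
     = 12/(17*18) * (20.5^2/4 + 39^2/5 + 36.5^2/3 + 57^2/5) - 3*18
     = 0.039216 * 1503.15 - 54
     = 4.946895.
Step 4: Ties present; correction factor C = 1 - 12/(17^3 - 17) = 0.997549. Corrected H = 4.946895 / 0.997549 = 4.959050.
Step 5: Under H0, H ~ chi^2(3); p-value = 0.174820.
Step 6: alpha = 0.05. fail to reject H0.

H = 4.9590, df = 3, p = 0.174820, fail to reject H0.


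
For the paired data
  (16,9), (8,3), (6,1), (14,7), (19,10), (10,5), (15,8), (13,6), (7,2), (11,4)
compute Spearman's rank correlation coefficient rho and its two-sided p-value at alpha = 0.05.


Step 1: Rank x and y separately (midranks; no ties here).
rank(x): 16->9, 8->3, 6->1, 14->7, 19->10, 10->4, 15->8, 13->6, 7->2, 11->5
rank(y): 9->9, 3->3, 1->1, 7->7, 10->10, 5->5, 8->8, 6->6, 2->2, 4->4
Step 2: d_i = R_x(i) - R_y(i); compute d_i^2.
  (9-9)^2=0, (3-3)^2=0, (1-1)^2=0, (7-7)^2=0, (10-10)^2=0, (4-5)^2=1, (8-8)^2=0, (6-6)^2=0, (2-2)^2=0, (5-4)^2=1
sum(d^2) = 2.
Step 3: rho = 1 - 6*2 / (10*(10^2 - 1)) = 1 - 12/990 = 0.987879.
Step 4: Under H0, t = rho * sqrt((n-2)/(1-rho^2)) = 18.0003 ~ t(8).
Step 5: Two-sided p-value from the t-distribution with 8 df = 0.000000.
Step 6: alpha = 0.05. reject H0.

rho = 0.9879, p = 0.000000, reject H0 at alpha = 0.05.


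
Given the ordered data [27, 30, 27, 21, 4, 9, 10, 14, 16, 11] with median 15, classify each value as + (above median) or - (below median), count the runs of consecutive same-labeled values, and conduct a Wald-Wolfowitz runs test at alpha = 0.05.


Step 1: Compute median = 15; label A = above, B = below.
Labels in order: AAAABBBBAB  (n_A = 5, n_B = 5)
Step 2: Count runs R = 4.
Step 3: Under H0 (random ordering), E[R] = 2*n_A*n_B/(n_A+n_B) + 1 = 2*5*5/10 + 1 = 6.0000.
        Var[R] = 2*n_A*n_B*(2*n_A*n_B - n_A - n_B) / ((n_A+n_B)^2 * (n_A+n_B-1)) = 2000/900 = 2.2222.
        SD[R] = 1.4907.
Step 4: Continuity-corrected z = (R + 0.5 - E[R]) / SD[R] = (4 + 0.5 - 6.0000) / 1.4907 = -1.0062.
Step 5: Two-sided p-value via normal approximation = 2*(1 - Phi(|z|)) = 0.314305.
Step 6: alpha = 0.05. fail to reject H0.

R = 4, z = -1.0062, p = 0.314305, fail to reject H0.


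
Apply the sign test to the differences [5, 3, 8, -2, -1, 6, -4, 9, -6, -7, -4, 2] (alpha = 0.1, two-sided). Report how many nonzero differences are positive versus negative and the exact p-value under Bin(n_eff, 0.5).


Step 1: Discard zero differences. Original n = 12; n_eff = number of nonzero differences = 12.
Nonzero differences (with sign): +5, +3, +8, -2, -1, +6, -4, +9, -6, -7, -4, +2
Step 2: Count signs: positive = 6, negative = 6.
Step 3: Under H0: P(positive) = 0.5, so the number of positives S ~ Bin(12, 0.5).
Step 4: Two-sided exact p-value = sum of Bin(12,0.5) probabilities at or below the observed probability = 1.000000.
Step 5: alpha = 0.1. fail to reject H0.

n_eff = 12, pos = 6, neg = 6, p = 1.000000, fail to reject H0.


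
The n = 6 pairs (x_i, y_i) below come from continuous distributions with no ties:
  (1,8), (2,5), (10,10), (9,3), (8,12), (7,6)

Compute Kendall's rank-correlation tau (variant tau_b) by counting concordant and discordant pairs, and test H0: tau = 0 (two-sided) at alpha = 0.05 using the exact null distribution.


Step 1: Enumerate the 15 unordered pairs (i,j) with i<j and classify each by sign(x_j-x_i) * sign(y_j-y_i).
  (1,2):dx=+1,dy=-3->D; (1,3):dx=+9,dy=+2->C; (1,4):dx=+8,dy=-5->D; (1,5):dx=+7,dy=+4->C
  (1,6):dx=+6,dy=-2->D; (2,3):dx=+8,dy=+5->C; (2,4):dx=+7,dy=-2->D; (2,5):dx=+6,dy=+7->C
  (2,6):dx=+5,dy=+1->C; (3,4):dx=-1,dy=-7->C; (3,5):dx=-2,dy=+2->D; (3,6):dx=-3,dy=-4->C
  (4,5):dx=-1,dy=+9->D; (4,6):dx=-2,dy=+3->D; (5,6):dx=-1,dy=-6->C
Step 2: C = 8, D = 7, total pairs = 15.
Step 3: tau = (C - D)/(n(n-1)/2) = (8 - 7)/15 = 0.066667.
Step 4: Exact two-sided p-value (enumerate n! = 720 permutations of y under H0): p = 1.000000.
Step 5: alpha = 0.05. fail to reject H0.

tau_b = 0.0667 (C=8, D=7), p = 1.000000, fail to reject H0.


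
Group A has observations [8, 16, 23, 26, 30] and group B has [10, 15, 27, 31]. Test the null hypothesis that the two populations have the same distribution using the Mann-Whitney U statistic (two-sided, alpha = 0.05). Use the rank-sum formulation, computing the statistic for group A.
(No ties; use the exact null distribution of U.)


Step 1: Combine and sort all 9 observations; assign midranks.
sorted (value, group): (8,X), (10,Y), (15,Y), (16,X), (23,X), (26,X), (27,Y), (30,X), (31,Y)
ranks: 8->1, 10->2, 15->3, 16->4, 23->5, 26->6, 27->7, 30->8, 31->9
Step 2: Rank sum for X: R1 = 1 + 4 + 5 + 6 + 8 = 24.
Step 3: U_X = R1 - n1(n1+1)/2 = 24 - 5*6/2 = 24 - 15 = 9.
       U_Y = n1*n2 - U_X = 20 - 9 = 11.
Step 4: No ties, so the exact null distribution of U (based on enumerating the C(9,5) = 126 equally likely rank assignments) gives the two-sided p-value.
Step 5: p-value = 0.904762; compare to alpha = 0.05. fail to reject H0.

U_X = 9, p = 0.904762, fail to reject H0 at alpha = 0.05.


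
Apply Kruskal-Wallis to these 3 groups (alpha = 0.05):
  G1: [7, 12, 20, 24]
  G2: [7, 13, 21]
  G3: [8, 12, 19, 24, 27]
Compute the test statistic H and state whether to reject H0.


Step 1: Combine all N = 12 observations and assign midranks.
sorted (value, group, rank): (7,G1,1.5), (7,G2,1.5), (8,G3,3), (12,G1,4.5), (12,G3,4.5), (13,G2,6), (19,G3,7), (20,G1,8), (21,G2,9), (24,G1,10.5), (24,G3,10.5), (27,G3,12)
Step 2: Sum ranks within each group.
R_1 = 24.5 (n_1 = 4)
R_2 = 16.5 (n_2 = 3)
R_3 = 37 (n_3 = 5)
Step 3: H = 12/(N(N+1)) * sum(R_i^2/n_i) - 3(N+1)
     = 12/(12*13) * (24.5^2/4 + 16.5^2/3 + 37^2/5) - 3*13
     = 0.076923 * 514.612 - 39
     = 0.585577.
Step 4: Ties present; correction factor C = 1 - 18/(12^3 - 12) = 0.989510. Corrected H = 0.585577 / 0.989510 = 0.591784.
Step 5: Under H0, H ~ chi^2(2); p-value = 0.743868.
Step 6: alpha = 0.05. fail to reject H0.

H = 0.5918, df = 2, p = 0.743868, fail to reject H0.


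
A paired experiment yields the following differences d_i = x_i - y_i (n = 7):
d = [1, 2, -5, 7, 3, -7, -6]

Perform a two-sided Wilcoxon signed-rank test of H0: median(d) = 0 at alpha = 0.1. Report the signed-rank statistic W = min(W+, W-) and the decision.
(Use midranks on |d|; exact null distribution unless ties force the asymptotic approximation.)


Step 1: Drop any zero differences (none here) and take |d_i|.
|d| = [1, 2, 5, 7, 3, 7, 6]
Step 2: Midrank |d_i| (ties get averaged ranks).
ranks: |1|->1, |2|->2, |5|->4, |7|->6.5, |3|->3, |7|->6.5, |6|->5
Step 3: Attach original signs; sum ranks with positive sign and with negative sign.
W+ = 1 + 2 + 6.5 + 3 = 12.5
W- = 4 + 6.5 + 5 = 15.5
(Check: W+ + W- = 28 should equal n(n+1)/2 = 28.)
Step 4: Test statistic W = min(W+, W-) = 12.5.
Step 5: Ties in |d|, so use the tie-corrected normal approximation.
        E[W] = n(n+1)/4 = 7*8/4 = 14.
        Tie groups: |d|=7 (t=2); sum(t^3 - t) = 6.
        Var[W] = n(n+1)(2n+1)/24 - sum(t^3-t)/48 = 840/24 - 6/48 = 34.875.
        z = (W - E[W]) / sqrt(Var[W]) = (12.5 - 14) / 5.9055 = -0.2540.
        Two-sided p = 2*Phi(z) = 0.799495.
Step 6: alpha = 0.1. fail to reject H0.

W+ = 12.5, W- = 15.5, W = min = 12.5, p = 0.799495, fail to reject H0.


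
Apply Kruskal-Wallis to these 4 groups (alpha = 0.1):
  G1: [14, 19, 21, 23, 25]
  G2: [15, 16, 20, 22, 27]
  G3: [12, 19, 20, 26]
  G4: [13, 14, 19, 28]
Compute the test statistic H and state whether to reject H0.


Step 1: Combine all N = 18 observations and assign midranks.
sorted (value, group, rank): (12,G3,1), (13,G4,2), (14,G1,3.5), (14,G4,3.5), (15,G2,5), (16,G2,6), (19,G1,8), (19,G3,8), (19,G4,8), (20,G2,10.5), (20,G3,10.5), (21,G1,12), (22,G2,13), (23,G1,14), (25,G1,15), (26,G3,16), (27,G2,17), (28,G4,18)
Step 2: Sum ranks within each group.
R_1 = 52.5 (n_1 = 5)
R_2 = 51.5 (n_2 = 5)
R_3 = 35.5 (n_3 = 4)
R_4 = 31.5 (n_4 = 4)
Step 3: H = 12/(N(N+1)) * sum(R_i^2/n_i) - 3(N+1)
     = 12/(18*19) * (52.5^2/5 + 51.5^2/5 + 35.5^2/4 + 31.5^2/4) - 3*19
     = 0.035088 * 1644.83 - 57
     = 0.713158.
Step 4: Ties present; correction factor C = 1 - 36/(18^3 - 18) = 0.993808. Corrected H = 0.713158 / 0.993808 = 0.717601.
Step 5: Under H0, H ~ chi^2(3); p-value = 0.869056.
Step 6: alpha = 0.1. fail to reject H0.

H = 0.7176, df = 3, p = 0.869056, fail to reject H0.


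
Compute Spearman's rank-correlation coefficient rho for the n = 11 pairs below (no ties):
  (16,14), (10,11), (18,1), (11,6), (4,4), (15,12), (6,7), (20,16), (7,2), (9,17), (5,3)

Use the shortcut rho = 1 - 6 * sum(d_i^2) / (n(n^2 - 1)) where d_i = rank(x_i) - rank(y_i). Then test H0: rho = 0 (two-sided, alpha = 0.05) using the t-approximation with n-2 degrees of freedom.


Step 1: Rank x and y separately (midranks; no ties here).
rank(x): 16->9, 10->6, 18->10, 11->7, 4->1, 15->8, 6->3, 20->11, 7->4, 9->5, 5->2
rank(y): 14->9, 11->7, 1->1, 6->5, 4->4, 12->8, 7->6, 16->10, 2->2, 17->11, 3->3
Step 2: d_i = R_x(i) - R_y(i); compute d_i^2.
  (9-9)^2=0, (6-7)^2=1, (10-1)^2=81, (7-5)^2=4, (1-4)^2=9, (8-8)^2=0, (3-6)^2=9, (11-10)^2=1, (4-2)^2=4, (5-11)^2=36, (2-3)^2=1
sum(d^2) = 146.
Step 3: rho = 1 - 6*146 / (11*(11^2 - 1)) = 1 - 876/1320 = 0.336364.
Step 4: Under H0, t = rho * sqrt((n-2)/(1-rho^2)) = 1.0715 ~ t(9).
Step 5: Two-sided p-value from the t-distribution with 9 df = 0.311824.
Step 6: alpha = 0.05. fail to reject H0.

rho = 0.3364, p = 0.311824, fail to reject H0 at alpha = 0.05.


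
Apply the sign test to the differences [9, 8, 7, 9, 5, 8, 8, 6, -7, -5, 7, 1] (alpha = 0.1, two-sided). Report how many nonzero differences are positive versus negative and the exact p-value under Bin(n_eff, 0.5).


Step 1: Discard zero differences. Original n = 12; n_eff = number of nonzero differences = 12.
Nonzero differences (with sign): +9, +8, +7, +9, +5, +8, +8, +6, -7, -5, +7, +1
Step 2: Count signs: positive = 10, negative = 2.
Step 3: Under H0: P(positive) = 0.5, so the number of positives S ~ Bin(12, 0.5).
Step 4: Two-sided exact p-value = sum of Bin(12,0.5) probabilities at or below the observed probability = 0.038574.
Step 5: alpha = 0.1. reject H0.

n_eff = 12, pos = 10, neg = 2, p = 0.038574, reject H0.


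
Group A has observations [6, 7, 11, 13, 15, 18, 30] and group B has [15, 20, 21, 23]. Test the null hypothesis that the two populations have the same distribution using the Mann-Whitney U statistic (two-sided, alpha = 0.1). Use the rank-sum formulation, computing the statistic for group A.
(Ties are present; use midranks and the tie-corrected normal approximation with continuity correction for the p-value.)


Step 1: Combine and sort all 11 observations; assign midranks.
sorted (value, group): (6,X), (7,X), (11,X), (13,X), (15,X), (15,Y), (18,X), (20,Y), (21,Y), (23,Y), (30,X)
ranks: 6->1, 7->2, 11->3, 13->4, 15->5.5, 15->5.5, 18->7, 20->8, 21->9, 23->10, 30->11
Step 2: Rank sum for X: R1 = 1 + 2 + 3 + 4 + 5.5 + 7 + 11 = 33.5.
Step 3: U_X = R1 - n1(n1+1)/2 = 33.5 - 7*8/2 = 33.5 - 28 = 5.5.
       U_Y = n1*n2 - U_X = 28 - 5.5 = 22.5.
Step 4: Ties are present, so use the tie-corrected normal approximation (with continuity correction) for the p-value.
Step 5: p-value = 0.129695; compare to alpha = 0.1. fail to reject H0.

U_X = 5.5, p = 0.129695, fail to reject H0 at alpha = 0.1.


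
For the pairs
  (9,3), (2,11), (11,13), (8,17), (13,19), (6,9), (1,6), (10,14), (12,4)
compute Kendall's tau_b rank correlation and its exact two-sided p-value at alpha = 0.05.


Step 1: Enumerate the 36 unordered pairs (i,j) with i<j and classify each by sign(x_j-x_i) * sign(y_j-y_i).
  (1,2):dx=-7,dy=+8->D; (1,3):dx=+2,dy=+10->C; (1,4):dx=-1,dy=+14->D; (1,5):dx=+4,dy=+16->C
  (1,6):dx=-3,dy=+6->D; (1,7):dx=-8,dy=+3->D; (1,8):dx=+1,dy=+11->C; (1,9):dx=+3,dy=+1->C
  (2,3):dx=+9,dy=+2->C; (2,4):dx=+6,dy=+6->C; (2,5):dx=+11,dy=+8->C; (2,6):dx=+4,dy=-2->D
  (2,7):dx=-1,dy=-5->C; (2,8):dx=+8,dy=+3->C; (2,9):dx=+10,dy=-7->D; (3,4):dx=-3,dy=+4->D
  (3,5):dx=+2,dy=+6->C; (3,6):dx=-5,dy=-4->C; (3,7):dx=-10,dy=-7->C; (3,8):dx=-1,dy=+1->D
  (3,9):dx=+1,dy=-9->D; (4,5):dx=+5,dy=+2->C; (4,6):dx=-2,dy=-8->C; (4,7):dx=-7,dy=-11->C
  (4,8):dx=+2,dy=-3->D; (4,9):dx=+4,dy=-13->D; (5,6):dx=-7,dy=-10->C; (5,7):dx=-12,dy=-13->C
  (5,8):dx=-3,dy=-5->C; (5,9):dx=-1,dy=-15->C; (6,7):dx=-5,dy=-3->C; (6,8):dx=+4,dy=+5->C
  (6,9):dx=+6,dy=-5->D; (7,8):dx=+9,dy=+8->C; (7,9):dx=+11,dy=-2->D; (8,9):dx=+2,dy=-10->D
Step 2: C = 22, D = 14, total pairs = 36.
Step 3: tau = (C - D)/(n(n-1)/2) = (22 - 14)/36 = 0.222222.
Step 4: Exact two-sided p-value (enumerate n! = 362880 permutations of y under H0): p = 0.476709.
Step 5: alpha = 0.05. fail to reject H0.

tau_b = 0.2222 (C=22, D=14), p = 0.476709, fail to reject H0.


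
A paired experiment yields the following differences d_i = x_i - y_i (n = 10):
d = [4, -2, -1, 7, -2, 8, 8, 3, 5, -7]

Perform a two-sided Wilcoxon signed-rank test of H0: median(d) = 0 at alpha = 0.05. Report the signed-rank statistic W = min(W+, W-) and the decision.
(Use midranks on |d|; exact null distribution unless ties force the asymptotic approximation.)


Step 1: Drop any zero differences (none here) and take |d_i|.
|d| = [4, 2, 1, 7, 2, 8, 8, 3, 5, 7]
Step 2: Midrank |d_i| (ties get averaged ranks).
ranks: |4|->5, |2|->2.5, |1|->1, |7|->7.5, |2|->2.5, |8|->9.5, |8|->9.5, |3|->4, |5|->6, |7|->7.5
Step 3: Attach original signs; sum ranks with positive sign and with negative sign.
W+ = 5 + 7.5 + 9.5 + 9.5 + 4 + 6 = 41.5
W- = 2.5 + 1 + 2.5 + 7.5 = 13.5
(Check: W+ + W- = 55 should equal n(n+1)/2 = 55.)
Step 4: Test statistic W = min(W+, W-) = 13.5.
Step 5: Ties in |d|, so use the tie-corrected normal approximation.
        E[W] = n(n+1)/4 = 10*11/4 = 27.5.
        Tie groups: |d|=2 (t=2), |d|=7 (t=2), |d|=8 (t=2); sum(t^3 - t) = 18.
        Var[W] = n(n+1)(2n+1)/24 - sum(t^3-t)/48 = 2310/24 - 18/48 = 95.875.
        z = (W - E[W]) / sqrt(Var[W]) = (13.5 - 27.5) / 9.7916 = -1.4298.
        Two-sided p = 2*Phi(z) = 0.152774.
Step 6: alpha = 0.05. fail to reject H0.

W+ = 41.5, W- = 13.5, W = min = 13.5, p = 0.152774, fail to reject H0.
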